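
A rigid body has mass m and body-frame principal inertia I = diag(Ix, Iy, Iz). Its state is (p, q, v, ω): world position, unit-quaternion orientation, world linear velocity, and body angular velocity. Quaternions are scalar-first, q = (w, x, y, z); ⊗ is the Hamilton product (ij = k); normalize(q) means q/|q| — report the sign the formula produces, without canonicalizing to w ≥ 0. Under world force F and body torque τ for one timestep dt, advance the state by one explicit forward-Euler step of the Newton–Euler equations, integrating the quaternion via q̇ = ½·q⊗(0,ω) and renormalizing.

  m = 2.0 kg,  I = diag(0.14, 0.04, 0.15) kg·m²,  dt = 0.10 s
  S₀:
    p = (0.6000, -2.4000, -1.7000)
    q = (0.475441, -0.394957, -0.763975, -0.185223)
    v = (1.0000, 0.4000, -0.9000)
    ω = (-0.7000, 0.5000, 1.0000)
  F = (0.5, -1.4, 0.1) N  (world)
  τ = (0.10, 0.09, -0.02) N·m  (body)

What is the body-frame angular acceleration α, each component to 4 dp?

α = (0.3214, 2.0750, -0.3667)

gyro term ω×Iω = (0.0550, 0.0070, 0.0350)
(τ − ω×Iω)/I = (0.3214, 2.0750, -0.3667)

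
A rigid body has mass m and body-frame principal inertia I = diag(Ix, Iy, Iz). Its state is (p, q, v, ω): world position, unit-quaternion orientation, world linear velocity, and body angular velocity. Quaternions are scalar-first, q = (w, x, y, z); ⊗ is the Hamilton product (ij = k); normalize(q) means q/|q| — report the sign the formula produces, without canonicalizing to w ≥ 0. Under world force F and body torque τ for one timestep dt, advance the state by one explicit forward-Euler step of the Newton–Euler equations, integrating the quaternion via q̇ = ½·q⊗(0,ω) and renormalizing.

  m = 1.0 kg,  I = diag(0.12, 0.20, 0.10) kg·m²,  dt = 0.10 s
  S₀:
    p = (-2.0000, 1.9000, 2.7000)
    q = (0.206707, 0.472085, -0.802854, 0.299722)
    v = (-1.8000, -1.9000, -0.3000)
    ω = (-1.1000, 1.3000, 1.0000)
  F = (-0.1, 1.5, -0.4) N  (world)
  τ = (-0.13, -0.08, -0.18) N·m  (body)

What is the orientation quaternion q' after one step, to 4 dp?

q' = (0.2686, 0.3992, -0.8255, 0.2952)

Hamilton product q⊗(0,ω) = (1.2632817, -1.4198703, -0.5330601, -0.0627219)
q' = normalize(q + ½dt·q⊗(0,ω)) = (0.2686, 0.3992, -0.8255, 0.2952)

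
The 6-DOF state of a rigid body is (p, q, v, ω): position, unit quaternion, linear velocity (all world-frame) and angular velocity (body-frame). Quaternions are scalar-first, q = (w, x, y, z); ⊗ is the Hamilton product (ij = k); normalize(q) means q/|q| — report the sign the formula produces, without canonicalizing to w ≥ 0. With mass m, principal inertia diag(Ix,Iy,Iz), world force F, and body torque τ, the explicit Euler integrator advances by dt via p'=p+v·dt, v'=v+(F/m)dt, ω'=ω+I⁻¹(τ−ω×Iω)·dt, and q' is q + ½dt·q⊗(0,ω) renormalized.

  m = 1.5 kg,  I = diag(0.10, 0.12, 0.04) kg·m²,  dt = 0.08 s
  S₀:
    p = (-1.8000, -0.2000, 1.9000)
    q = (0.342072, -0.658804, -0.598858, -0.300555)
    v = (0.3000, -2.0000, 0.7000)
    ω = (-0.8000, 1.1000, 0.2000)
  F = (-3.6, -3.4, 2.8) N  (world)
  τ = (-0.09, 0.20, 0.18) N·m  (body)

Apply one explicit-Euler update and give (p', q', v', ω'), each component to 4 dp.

a = (-2.4000, -2.2667, 1.8667)
new position p' = (-1.7760, -0.3600, 1.9560)
v + (F/m)dt = (0.1080, -2.1813, 0.8493)
α = I⁻¹(τ − ω×Iω) = (-0.7240, 1.7467, 4.9400)
ω' = ω + α·dt = (-0.8579, 1.2397, 0.5952)
Hamilton product q⊗(0,ω) = (0.1918116, -0.0628187, 0.7484840, -1.1353564)
updated quaternion q' = (0.3492, -0.6603, -0.5681, -0.3454)

p' = (-1.7760, -0.3600, 1.9560)
q' = (0.3492, -0.6603, -0.5681, -0.3454)
v' = (0.1080, -2.1813, 0.8493)
ω' = (-0.8579, 1.2397, 0.5952)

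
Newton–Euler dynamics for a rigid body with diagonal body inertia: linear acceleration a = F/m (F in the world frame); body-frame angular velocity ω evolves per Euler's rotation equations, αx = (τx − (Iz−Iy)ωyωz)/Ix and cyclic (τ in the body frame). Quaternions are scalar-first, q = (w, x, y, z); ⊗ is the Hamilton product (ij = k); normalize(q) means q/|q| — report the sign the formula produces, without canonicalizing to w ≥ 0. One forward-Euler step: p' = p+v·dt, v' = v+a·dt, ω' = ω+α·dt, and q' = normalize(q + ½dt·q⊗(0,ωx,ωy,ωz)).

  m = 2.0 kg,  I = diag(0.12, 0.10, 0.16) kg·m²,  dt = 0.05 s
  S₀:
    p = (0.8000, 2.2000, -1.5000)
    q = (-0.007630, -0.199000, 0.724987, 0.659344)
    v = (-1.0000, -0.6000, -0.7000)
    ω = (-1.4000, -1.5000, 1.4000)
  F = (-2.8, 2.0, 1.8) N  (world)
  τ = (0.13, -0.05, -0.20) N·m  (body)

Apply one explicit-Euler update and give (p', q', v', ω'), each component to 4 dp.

p' = (0.7500, 2.1700, -1.5350)
q' = (-0.0105, -0.1483, 0.7078, 0.6906)
v' = (-1.0700, -0.5500, -0.6550)
ω' = (-1.2933, -1.5642, 1.3506)

precession coupling ω×(Iω) = (-0.1260, 0.0784, -0.0420)
(τ − ω×Iω)/I = (2.1333, -1.2840, -0.9875)
ω' = ω + α·dt = (-1.2933, -1.5642, 1.3506)
Hamilton product q⊗(0,ω) = (-0.1142011, 2.0146798, -0.6330366, 1.3027998)
updated quaternion q' = (-0.0105, -0.1483, 0.7078, 0.6906)
linear accel F/m = (-1.4000, 1.0000, 0.9000)
new position p' = (0.7500, 2.1700, -1.5350)
v + (F/m)dt = (-1.0700, -0.5500, -0.6550)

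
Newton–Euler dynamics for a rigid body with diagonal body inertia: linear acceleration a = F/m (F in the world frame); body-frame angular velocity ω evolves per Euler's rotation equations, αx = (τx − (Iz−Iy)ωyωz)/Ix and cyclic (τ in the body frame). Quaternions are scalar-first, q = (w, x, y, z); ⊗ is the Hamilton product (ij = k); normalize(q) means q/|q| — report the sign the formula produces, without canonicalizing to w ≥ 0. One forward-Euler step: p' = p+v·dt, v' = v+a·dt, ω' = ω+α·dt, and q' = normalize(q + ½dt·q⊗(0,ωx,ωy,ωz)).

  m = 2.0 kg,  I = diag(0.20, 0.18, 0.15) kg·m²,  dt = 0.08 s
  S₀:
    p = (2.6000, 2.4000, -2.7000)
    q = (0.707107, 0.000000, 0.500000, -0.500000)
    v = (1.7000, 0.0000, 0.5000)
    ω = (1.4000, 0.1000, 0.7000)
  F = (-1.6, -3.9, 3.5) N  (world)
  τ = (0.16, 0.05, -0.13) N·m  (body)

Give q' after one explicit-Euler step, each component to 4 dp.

2q̇ = q⊗(0,ω) = (0.3000000, 1.3899498, -0.6292893, -0.2050251)
q + ½dt·q⊗(0,ω), renormalized = (0.7177, 0.0555, 0.4739, -0.5072)

q' = (0.7177, 0.0555, 0.4739, -0.5072)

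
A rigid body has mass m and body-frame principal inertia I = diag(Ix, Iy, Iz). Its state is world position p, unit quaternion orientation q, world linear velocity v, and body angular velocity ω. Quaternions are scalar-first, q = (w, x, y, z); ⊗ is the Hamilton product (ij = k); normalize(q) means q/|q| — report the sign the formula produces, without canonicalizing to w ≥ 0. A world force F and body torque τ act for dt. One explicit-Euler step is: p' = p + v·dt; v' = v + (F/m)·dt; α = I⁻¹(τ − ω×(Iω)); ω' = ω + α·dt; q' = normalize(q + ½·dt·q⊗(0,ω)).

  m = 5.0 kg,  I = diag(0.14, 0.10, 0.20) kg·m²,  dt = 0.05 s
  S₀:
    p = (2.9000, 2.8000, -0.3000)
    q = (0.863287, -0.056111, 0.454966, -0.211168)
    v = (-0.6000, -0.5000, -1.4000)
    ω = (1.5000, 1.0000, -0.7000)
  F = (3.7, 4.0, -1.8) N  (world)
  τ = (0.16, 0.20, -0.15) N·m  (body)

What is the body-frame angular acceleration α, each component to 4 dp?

α = (1.6429, 1.3700, -0.4500)

ω×(Iω) gyroscopic = (-0.0700, 0.0630, -0.0600)
angular accel α = (1.6429, 1.3700, -0.4500)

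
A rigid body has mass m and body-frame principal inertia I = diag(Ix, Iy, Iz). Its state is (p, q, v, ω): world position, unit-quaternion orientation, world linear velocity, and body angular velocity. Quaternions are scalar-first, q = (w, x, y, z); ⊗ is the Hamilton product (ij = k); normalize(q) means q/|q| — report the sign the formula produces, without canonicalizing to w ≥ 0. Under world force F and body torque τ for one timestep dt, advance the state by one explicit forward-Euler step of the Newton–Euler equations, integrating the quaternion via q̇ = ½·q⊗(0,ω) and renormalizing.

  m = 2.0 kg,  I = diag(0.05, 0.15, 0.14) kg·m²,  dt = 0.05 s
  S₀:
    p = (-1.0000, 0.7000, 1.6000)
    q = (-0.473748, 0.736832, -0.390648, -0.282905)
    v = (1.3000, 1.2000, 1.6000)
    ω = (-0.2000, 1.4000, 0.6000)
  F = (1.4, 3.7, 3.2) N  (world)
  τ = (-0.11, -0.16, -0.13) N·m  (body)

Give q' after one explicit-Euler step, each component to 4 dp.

q' = (-0.4518, 0.7427, -0.4166, -0.2660)

Hamilton product q⊗(0,ω) = (0.8640166, 0.2564278, -1.0487654, 0.6691864)
q + ½dt·q⊗(0,ω), renormalized = (-0.4518, 0.7427, -0.4166, -0.2660)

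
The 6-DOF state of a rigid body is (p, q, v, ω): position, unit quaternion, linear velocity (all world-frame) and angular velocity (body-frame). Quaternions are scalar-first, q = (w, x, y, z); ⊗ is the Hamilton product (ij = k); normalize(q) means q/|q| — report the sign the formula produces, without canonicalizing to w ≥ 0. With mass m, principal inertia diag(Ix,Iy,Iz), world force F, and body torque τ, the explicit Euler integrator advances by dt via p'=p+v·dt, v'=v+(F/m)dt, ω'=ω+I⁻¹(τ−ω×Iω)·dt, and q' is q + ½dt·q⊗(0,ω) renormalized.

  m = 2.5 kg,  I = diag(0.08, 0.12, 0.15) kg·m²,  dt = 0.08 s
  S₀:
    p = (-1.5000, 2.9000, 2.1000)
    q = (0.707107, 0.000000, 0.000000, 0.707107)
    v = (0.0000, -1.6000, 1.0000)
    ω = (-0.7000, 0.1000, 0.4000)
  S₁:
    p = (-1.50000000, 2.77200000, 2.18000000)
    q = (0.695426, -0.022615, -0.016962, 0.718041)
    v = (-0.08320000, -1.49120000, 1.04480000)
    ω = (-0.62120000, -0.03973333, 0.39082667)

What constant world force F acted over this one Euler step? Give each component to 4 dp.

v₁ − v₀ = (-0.08320000, 0.10880000, 0.04480000)
applied force F = (-2.6000, 3.4000, 1.4000)

F = (-2.6000, 3.4000, 1.4000)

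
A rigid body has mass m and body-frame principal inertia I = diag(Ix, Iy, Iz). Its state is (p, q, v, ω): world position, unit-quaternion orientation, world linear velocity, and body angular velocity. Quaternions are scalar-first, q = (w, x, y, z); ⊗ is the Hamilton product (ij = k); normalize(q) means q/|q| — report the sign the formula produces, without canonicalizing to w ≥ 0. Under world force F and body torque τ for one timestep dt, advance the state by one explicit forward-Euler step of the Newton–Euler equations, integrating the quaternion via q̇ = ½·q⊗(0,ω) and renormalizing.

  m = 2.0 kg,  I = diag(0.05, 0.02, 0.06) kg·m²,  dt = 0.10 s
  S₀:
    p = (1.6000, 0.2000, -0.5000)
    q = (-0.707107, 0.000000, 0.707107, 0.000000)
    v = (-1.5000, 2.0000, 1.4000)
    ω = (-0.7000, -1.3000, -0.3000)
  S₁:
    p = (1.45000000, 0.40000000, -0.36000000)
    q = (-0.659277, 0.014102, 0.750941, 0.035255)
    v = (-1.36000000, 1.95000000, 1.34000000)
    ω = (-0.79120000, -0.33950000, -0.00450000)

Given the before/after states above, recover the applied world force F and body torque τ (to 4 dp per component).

rate change Δω = (-0.09120000, 0.96050000, 0.29550000)
precession coupling = (0.0156, -0.0021, -0.0273)
τ = I·(Δω/dt) + ω₀×(Iω₀) = (-0.0300, 0.1900, 0.1500)
v₁ − v₀ = (0.14000000, -0.05000000, -0.06000000)
applied force F = (2.8000, -1.0000, -1.2000)

F = (2.8000, -1.0000, -1.2000)
τ = (-0.0300, 0.1900, 0.1500)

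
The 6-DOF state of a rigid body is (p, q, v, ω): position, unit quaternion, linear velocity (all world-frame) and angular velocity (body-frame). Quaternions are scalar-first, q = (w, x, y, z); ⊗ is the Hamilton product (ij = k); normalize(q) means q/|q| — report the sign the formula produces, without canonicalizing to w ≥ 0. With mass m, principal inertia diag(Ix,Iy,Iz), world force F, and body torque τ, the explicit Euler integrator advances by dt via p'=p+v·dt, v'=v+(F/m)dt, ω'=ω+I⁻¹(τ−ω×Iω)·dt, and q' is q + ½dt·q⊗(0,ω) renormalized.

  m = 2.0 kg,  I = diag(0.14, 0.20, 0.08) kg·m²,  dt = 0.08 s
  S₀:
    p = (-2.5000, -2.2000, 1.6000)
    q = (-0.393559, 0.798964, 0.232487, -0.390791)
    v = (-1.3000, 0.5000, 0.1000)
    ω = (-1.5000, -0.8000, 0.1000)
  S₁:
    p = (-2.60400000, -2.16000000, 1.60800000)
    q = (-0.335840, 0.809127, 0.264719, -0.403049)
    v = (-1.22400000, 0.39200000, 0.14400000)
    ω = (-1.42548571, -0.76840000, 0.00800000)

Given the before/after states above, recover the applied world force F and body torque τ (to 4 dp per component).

F = (1.9000, -2.7000, 1.1000)
τ = (0.1400, 0.0700, -0.0200)

ω₁ − ω₀ = (0.07451429, 0.03160000, -0.09200000)
ω₀×(Iω₀) = (0.0096, -0.0090, 0.0720)
I·α + gyro = (0.1400, 0.0700, -0.0200)
v₁ − v₀ = (0.07600000, -0.10800000, 0.04400000)
applied force F = (1.9000, -2.7000, 1.1000)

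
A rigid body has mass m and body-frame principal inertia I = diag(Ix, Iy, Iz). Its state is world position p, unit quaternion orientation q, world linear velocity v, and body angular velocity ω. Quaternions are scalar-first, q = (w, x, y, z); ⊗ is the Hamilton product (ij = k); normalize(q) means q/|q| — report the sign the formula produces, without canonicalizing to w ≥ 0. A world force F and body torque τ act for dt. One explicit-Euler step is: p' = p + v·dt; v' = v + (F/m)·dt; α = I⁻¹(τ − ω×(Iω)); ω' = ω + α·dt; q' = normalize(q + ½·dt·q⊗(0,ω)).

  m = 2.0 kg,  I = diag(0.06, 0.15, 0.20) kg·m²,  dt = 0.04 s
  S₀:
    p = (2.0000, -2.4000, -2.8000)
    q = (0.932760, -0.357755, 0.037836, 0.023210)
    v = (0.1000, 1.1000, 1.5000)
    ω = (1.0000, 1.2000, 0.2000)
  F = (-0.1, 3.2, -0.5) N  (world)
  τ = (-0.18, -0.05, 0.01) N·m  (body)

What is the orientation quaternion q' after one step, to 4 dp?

q⊗(0,ω) = (0.3077098, 0.9124752, 1.2140730, -0.2805900)
q' = normalize(q + ½dt·q⊗(0,ω)) = (0.9384, -0.3393, 0.0621, 0.0176)

q' = (0.9384, -0.3393, 0.0621, 0.0176)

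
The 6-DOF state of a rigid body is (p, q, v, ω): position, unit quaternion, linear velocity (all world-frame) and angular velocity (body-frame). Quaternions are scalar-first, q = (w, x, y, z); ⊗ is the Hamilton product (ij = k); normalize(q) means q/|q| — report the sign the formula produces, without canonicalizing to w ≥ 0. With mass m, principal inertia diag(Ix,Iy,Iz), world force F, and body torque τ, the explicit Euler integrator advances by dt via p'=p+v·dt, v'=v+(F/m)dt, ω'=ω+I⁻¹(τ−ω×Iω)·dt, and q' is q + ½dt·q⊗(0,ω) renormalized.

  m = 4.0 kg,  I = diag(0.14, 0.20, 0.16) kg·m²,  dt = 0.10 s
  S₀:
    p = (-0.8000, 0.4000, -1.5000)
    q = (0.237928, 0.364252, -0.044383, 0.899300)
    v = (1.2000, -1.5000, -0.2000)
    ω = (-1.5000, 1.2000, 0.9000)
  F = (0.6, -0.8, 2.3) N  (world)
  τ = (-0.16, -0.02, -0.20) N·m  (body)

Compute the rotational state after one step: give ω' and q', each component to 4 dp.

α = I⁻¹(τ − ω×Iω) = (-0.8343, -0.2350, -0.5750)
ω + α·dt = (-1.5834, 1.1765, 0.8425)
q⊗(0,ω) = (-0.2097324, -1.4759967, -1.3912632, 0.5846631)
updated quaternion q' = (0.2262, 0.2888, -0.1133, 0.9234)

ω' = (-1.5834, 1.1765, 0.8425)
q' = (0.2262, 0.2888, -0.1133, 0.9234)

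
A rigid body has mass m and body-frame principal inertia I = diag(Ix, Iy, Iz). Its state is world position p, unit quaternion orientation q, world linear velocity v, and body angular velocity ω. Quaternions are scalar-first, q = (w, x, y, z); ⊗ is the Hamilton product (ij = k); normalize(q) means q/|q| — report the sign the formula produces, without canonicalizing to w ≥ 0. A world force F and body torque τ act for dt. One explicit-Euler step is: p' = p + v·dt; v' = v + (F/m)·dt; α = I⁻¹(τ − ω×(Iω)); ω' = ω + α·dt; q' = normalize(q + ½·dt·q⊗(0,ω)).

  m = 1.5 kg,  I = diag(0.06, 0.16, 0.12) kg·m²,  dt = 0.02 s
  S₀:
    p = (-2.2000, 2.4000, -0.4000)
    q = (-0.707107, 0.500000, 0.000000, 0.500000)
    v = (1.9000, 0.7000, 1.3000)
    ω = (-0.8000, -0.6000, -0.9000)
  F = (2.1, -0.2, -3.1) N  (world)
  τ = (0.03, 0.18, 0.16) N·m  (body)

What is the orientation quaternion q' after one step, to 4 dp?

q' = (-0.6985, 0.5086, 0.0047, 0.5033)

Hamilton product q⊗(0,ω) = (0.8500000, 0.8656856, 0.4742642, 0.3363963)
q' = normalize(q + ½dt·q⊗(0,ω)) = (-0.6985, 0.5086, 0.0047, 0.5033)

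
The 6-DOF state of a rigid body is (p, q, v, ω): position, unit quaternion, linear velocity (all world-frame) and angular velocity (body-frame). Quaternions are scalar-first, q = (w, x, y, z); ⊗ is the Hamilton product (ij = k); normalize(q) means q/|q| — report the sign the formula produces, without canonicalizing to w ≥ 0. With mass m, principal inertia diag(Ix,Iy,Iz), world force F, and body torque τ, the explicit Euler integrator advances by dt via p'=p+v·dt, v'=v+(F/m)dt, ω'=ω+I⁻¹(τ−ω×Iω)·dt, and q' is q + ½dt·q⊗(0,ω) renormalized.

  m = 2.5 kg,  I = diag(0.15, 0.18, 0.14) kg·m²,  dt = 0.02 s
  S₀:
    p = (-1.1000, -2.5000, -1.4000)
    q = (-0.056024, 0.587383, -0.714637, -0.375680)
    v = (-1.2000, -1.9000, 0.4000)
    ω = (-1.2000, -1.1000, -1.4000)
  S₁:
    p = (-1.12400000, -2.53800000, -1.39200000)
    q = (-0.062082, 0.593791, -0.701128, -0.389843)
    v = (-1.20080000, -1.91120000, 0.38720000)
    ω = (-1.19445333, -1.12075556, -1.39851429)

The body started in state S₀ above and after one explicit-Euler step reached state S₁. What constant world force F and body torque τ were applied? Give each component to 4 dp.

rate change Δω = (0.00554667, -0.02075556, 0.00148571)
precession coupling = (-0.0616, 0.0168, 0.0396)
applied torque τ = (-0.0200, -0.1700, 0.0500)
v₁ − v₀ = (-0.00080000, -0.01120000, -0.01280000)
F = m·Δv/dt = (-0.1000, -1.4000, -1.6000)

F = (-0.1000, -1.4000, -1.6000)
τ = (-0.0200, -0.1700, 0.0500)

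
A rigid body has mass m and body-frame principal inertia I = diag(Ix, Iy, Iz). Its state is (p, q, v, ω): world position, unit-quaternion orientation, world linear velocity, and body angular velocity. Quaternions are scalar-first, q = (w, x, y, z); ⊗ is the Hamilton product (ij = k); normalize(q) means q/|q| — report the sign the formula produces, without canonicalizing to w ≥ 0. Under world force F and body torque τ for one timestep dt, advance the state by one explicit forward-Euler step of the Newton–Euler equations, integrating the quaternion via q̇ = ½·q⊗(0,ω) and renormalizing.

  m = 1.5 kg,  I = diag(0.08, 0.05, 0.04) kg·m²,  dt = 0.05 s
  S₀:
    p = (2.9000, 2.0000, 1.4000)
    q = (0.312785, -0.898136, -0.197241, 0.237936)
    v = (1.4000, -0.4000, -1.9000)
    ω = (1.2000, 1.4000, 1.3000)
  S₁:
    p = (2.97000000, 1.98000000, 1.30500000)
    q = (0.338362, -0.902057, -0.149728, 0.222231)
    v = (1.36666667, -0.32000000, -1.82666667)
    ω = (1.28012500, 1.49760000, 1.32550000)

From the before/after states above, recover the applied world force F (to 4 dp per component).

F = (-1.0000, 2.4000, 2.2000)

velocity change Δv = (-0.03333333, 0.08000000, 0.07333333)
applied force F = (-1.0000, 2.4000, 2.2000)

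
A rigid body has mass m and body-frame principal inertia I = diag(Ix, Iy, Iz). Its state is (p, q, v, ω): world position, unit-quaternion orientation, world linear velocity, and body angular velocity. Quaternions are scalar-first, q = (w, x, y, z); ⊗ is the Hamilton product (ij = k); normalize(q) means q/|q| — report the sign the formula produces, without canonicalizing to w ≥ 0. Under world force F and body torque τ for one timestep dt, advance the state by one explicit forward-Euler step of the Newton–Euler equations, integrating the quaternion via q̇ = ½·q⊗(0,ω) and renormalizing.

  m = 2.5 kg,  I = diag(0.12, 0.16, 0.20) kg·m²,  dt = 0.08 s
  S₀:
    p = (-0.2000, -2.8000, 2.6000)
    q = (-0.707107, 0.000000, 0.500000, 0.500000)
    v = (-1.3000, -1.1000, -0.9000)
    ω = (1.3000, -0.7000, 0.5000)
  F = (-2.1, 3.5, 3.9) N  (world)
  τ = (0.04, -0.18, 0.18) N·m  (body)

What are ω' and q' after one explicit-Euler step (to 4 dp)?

ω' = (1.3360, -0.7640, 0.5866)
q' = (-0.7017, -0.0127, 0.5447, 0.4590)

precession coupling ω×(Iω) = (-0.0140, -0.0520, -0.0364)
angular accel α = (0.4500, -0.8000, 1.0820)
ω' = ω + α·dt = (1.3360, -0.7640, 0.5866)
2q̇ = q⊗(0,ω) = (0.1000000, -0.3192391, 1.1449749, -1.0035535)
q + ½dt·q⊗(0,ω), renormalized = (-0.7017, -0.0127, 0.5447, 0.4590)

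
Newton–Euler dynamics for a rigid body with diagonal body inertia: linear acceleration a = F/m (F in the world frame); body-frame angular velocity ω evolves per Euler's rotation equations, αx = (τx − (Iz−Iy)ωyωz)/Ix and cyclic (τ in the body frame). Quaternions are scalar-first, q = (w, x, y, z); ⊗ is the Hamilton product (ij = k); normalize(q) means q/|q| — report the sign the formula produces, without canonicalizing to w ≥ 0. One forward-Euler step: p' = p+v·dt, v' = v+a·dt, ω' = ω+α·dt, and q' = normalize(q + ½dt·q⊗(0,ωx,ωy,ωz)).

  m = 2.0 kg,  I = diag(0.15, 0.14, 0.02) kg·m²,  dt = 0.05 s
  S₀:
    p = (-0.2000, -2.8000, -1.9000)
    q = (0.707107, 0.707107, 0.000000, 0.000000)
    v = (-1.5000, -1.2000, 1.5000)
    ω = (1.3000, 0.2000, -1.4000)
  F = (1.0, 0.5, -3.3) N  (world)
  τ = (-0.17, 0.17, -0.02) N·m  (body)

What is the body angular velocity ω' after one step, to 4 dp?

ω×(Iω) gyroscopic = (0.0336, -0.2366, -0.0026)
α = I⁻¹(τ − ω×Iω) = (-1.3573, 2.9043, -0.8700)
ω' = ω + α·dt = (1.2321, 0.3452, -1.4435)

ω' = (1.2321, 0.3452, -1.4435)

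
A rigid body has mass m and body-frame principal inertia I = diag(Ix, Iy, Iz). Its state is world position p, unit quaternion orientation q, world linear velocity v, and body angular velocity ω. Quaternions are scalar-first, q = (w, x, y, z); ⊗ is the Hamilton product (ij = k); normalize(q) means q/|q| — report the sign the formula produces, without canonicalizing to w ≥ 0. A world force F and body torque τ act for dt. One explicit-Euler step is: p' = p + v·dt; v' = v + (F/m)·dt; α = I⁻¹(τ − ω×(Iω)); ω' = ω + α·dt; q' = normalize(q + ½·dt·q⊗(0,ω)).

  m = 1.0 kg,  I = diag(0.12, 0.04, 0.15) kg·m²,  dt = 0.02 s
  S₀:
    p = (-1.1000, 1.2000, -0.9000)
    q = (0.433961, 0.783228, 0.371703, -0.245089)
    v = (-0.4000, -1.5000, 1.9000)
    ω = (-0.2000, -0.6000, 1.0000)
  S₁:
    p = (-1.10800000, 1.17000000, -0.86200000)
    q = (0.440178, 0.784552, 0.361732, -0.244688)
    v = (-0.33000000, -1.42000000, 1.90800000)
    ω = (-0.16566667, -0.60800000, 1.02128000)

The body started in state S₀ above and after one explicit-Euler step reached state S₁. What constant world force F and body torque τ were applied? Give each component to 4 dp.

v₁ − v₀ = (0.07000000, 0.08000000, 0.00800000)
m·(v₁−v₀)/dt = (3.5000, 4.0000, 0.4000)
Δω = ω₁−ω₀ = (0.03433333, -0.00800000, 0.02128000)
I·α + gyro = (0.1400, -0.0100, 0.1500)

F = (3.5000, 4.0000, 0.4000)
τ = (0.1400, -0.0100, 0.1500)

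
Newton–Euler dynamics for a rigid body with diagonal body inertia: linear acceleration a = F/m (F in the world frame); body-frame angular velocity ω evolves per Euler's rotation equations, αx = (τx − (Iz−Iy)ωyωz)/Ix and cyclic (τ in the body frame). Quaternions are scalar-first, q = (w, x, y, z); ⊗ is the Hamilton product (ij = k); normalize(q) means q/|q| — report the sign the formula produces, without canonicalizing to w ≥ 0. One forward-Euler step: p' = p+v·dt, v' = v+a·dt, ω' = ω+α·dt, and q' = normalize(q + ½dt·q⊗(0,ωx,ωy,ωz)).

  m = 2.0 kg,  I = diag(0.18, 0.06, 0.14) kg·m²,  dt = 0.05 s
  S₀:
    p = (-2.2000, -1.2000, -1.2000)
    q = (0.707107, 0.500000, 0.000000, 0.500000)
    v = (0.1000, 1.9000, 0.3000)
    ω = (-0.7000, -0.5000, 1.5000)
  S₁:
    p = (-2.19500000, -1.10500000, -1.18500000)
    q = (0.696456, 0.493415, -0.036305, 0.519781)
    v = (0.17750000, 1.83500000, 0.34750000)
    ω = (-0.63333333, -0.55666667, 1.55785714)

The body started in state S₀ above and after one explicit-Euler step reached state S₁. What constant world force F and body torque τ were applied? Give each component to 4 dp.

velocity change Δv = (0.07750000, -0.06500000, 0.04750000)
m·(v₁−v₀)/dt = (3.1000, -2.6000, 1.9000)
rate change Δω = (0.06666667, -0.05666667, 0.05785714)
precession coupling = (-0.0600, -0.0420, -0.0420)
τ = I·(Δω/dt) + ω₀×(Iω₀) = (0.1800, -0.1100, 0.1200)

F = (3.1000, -2.6000, 1.9000)
τ = (0.1800, -0.1100, 0.1200)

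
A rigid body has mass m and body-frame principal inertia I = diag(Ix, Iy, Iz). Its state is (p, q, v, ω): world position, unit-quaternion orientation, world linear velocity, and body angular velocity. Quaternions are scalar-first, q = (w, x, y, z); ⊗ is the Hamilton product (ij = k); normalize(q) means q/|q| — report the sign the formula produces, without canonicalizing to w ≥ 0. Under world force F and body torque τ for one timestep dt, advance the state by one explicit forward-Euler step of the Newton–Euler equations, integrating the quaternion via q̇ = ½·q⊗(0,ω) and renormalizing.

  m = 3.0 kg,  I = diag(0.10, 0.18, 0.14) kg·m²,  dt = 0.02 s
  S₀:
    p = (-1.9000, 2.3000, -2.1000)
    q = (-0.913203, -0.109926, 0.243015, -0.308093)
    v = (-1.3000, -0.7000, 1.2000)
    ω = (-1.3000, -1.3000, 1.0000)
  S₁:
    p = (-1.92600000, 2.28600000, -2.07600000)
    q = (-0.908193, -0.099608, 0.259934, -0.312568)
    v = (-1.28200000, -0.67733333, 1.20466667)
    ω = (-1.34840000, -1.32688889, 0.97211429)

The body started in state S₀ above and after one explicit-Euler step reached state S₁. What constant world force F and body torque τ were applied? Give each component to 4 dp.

F = (2.7000, 3.4000, 0.7000)
τ = (-0.1900, -0.1900, -0.0600)

Δv = v₁−v₀ = (0.01800000, 0.02266667, 0.00466667)
F = m·Δv/dt = (2.7000, 3.4000, 0.7000)
rate change Δω = (-0.04840000, -0.02688889, -0.02788571)
precession coupling = (0.0520, 0.0520, 0.1352)
applied torque τ = (-0.1900, -0.1900, -0.0600)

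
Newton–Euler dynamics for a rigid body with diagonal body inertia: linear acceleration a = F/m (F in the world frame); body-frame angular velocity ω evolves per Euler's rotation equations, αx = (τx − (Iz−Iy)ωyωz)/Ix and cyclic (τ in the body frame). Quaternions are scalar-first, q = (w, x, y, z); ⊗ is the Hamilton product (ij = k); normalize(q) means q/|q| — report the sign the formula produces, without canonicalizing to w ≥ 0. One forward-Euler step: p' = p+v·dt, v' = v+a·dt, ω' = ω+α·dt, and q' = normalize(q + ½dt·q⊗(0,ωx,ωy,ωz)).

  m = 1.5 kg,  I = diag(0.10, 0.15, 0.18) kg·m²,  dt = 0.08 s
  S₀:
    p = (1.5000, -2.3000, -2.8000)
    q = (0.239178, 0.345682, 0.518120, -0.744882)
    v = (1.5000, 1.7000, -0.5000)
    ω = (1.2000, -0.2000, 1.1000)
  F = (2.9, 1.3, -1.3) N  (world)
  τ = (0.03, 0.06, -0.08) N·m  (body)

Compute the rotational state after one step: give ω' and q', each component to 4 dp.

α = I⁻¹(τ − ω×Iω) = (0.3660, 1.1040, -0.3778)
new body rate ω' = (1.2293, -0.1117, 1.0698)
Hamilton product q⊗(0,ω) = (0.5081758, 0.7079692, -1.3219442, -0.4277846)
q' = normalize(q + ½dt·q⊗(0,ω)) = (0.2589, 0.3732, 0.4642, -0.7604)

ω' = (1.2293, -0.1117, 1.0698)
q' = (0.2589, 0.3732, 0.4642, -0.7604)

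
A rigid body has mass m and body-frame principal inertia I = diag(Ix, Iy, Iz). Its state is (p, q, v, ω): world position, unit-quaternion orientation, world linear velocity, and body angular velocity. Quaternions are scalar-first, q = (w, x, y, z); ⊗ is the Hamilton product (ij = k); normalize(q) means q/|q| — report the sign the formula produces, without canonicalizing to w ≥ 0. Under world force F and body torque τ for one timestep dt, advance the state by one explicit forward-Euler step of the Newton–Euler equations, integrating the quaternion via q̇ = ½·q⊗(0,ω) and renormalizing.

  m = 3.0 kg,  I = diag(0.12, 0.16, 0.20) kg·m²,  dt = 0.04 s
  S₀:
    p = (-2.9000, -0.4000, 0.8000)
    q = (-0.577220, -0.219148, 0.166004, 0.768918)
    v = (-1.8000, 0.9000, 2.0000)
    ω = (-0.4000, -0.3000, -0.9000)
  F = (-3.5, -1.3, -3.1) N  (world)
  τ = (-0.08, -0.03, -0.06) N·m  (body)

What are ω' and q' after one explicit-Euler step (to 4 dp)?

gyro term ω×Iω = (0.0108, -0.0288, 0.0048)
(τ − ω×Iω)/I = (-0.7567, -0.0075, -0.3240)
ω + α·dt = (-0.4303, -0.3003, -0.9130)
q⊗(0,ω) = (0.6541682, 0.3121598, -0.3316344, 0.6516440)
updated quaternion q' = (-0.5640, -0.2129, 0.1593, 0.7818)

ω' = (-0.4303, -0.3003, -0.9130)
q' = (-0.5640, -0.2129, 0.1593, 0.7818)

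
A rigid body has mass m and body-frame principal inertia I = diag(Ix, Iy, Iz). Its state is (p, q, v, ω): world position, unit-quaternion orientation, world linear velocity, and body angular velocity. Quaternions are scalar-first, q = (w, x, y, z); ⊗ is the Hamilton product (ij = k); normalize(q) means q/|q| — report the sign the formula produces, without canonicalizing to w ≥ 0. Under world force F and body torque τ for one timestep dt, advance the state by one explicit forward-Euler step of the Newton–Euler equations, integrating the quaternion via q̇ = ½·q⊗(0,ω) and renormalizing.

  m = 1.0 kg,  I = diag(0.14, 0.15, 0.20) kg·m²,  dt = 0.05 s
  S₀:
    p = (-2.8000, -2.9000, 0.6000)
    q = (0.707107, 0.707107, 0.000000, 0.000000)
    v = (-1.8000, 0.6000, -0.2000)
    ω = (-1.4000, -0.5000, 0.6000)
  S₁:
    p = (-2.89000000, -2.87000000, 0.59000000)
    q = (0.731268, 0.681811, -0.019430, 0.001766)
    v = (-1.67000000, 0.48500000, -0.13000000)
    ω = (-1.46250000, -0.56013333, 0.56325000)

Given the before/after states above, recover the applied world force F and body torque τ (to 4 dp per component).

F = (2.6000, -2.3000, 1.4000)
τ = (-0.1900, -0.1300, -0.1400)

v₁ − v₀ = (0.13000000, -0.11500000, 0.07000000)
applied force F = (2.6000, -2.3000, 1.4000)
Δω = ω₁−ω₀ = (-0.06250000, -0.06013333, -0.03675000)
gyro term ω₀×Iω₀ = (-0.0150, 0.0504, 0.0070)
applied torque τ = (-0.1900, -0.1300, -0.1400)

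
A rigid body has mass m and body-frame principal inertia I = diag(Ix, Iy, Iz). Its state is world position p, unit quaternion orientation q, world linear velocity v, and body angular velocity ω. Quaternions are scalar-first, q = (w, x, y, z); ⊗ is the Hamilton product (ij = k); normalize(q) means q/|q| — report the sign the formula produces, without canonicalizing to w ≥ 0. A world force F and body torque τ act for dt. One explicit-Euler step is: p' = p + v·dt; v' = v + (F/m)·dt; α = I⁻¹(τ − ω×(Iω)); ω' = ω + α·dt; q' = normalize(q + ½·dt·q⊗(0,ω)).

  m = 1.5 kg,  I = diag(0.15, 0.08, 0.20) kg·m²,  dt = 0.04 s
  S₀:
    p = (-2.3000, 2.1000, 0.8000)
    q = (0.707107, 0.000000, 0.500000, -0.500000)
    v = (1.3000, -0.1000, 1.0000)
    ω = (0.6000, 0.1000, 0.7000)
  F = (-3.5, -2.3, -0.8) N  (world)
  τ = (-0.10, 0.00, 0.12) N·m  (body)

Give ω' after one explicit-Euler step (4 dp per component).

(τ − ω×Iω)/I = (-0.7227, 0.2625, 0.6210)
ω' = ω + α·dt = (0.5711, 0.1105, 0.7248)

ω' = (0.5711, 0.1105, 0.7248)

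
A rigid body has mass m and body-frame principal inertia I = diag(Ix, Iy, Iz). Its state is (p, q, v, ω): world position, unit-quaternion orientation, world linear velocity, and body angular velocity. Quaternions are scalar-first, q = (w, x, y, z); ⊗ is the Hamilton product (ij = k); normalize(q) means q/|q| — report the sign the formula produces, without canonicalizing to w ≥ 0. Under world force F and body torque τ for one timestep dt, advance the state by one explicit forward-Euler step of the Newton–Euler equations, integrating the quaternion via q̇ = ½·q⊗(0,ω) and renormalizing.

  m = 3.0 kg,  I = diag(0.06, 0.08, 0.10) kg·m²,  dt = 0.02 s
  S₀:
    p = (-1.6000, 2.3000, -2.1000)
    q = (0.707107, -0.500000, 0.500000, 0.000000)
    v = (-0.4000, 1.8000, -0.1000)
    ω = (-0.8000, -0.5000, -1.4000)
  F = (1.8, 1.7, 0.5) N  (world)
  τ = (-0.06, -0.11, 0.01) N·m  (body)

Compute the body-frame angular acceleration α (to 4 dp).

gyro term ω×Iω = (0.0140, -0.0448, 0.0080)
α = I⁻¹(τ − ω×Iω) = (-1.2333, -0.8150, 0.0200)

α = (-1.2333, -0.8150, 0.0200)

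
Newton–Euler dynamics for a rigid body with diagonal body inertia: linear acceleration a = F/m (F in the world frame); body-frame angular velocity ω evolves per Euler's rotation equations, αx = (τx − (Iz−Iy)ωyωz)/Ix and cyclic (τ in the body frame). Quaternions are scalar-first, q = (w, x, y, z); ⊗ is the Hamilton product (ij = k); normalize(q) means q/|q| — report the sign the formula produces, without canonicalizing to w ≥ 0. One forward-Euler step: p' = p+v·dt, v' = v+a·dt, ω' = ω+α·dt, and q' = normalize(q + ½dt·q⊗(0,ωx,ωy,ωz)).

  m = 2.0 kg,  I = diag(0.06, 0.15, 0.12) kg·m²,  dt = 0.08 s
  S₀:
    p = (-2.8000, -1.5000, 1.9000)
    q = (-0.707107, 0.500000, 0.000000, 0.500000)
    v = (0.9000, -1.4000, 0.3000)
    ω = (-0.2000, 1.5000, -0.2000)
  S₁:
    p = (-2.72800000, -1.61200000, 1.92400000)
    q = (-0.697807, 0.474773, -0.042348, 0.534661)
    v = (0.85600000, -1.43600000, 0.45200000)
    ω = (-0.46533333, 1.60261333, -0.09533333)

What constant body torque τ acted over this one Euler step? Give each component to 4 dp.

τ = (-0.1900, 0.1900, 0.1300)

rate change Δω = (-0.26533333, 0.10261333, 0.10466667)
ω₀×(Iω₀) = (0.0090, -0.0024, -0.0270)
I·α + gyro = (-0.1900, 0.1900, 0.1300)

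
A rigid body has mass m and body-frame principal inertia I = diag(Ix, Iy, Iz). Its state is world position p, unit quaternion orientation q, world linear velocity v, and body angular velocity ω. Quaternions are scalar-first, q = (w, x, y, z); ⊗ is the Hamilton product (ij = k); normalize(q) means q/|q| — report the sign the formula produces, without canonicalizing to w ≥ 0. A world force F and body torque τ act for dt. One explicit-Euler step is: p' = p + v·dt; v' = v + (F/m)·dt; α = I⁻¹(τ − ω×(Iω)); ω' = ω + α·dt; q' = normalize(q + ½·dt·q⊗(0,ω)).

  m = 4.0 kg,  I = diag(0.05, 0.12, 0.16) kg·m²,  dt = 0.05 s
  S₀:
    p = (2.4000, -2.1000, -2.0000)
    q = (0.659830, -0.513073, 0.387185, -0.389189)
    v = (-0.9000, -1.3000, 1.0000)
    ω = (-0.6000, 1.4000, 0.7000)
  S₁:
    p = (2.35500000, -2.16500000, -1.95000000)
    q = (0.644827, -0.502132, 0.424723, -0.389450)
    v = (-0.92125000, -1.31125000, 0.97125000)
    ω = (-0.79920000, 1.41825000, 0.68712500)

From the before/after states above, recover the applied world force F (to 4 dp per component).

Δv = v₁−v₀ = (-0.02125000, -0.01125000, -0.02875000)
applied force F = (-1.7000, -0.9000, -2.3000)

F = (-1.7000, -0.9000, -2.3000)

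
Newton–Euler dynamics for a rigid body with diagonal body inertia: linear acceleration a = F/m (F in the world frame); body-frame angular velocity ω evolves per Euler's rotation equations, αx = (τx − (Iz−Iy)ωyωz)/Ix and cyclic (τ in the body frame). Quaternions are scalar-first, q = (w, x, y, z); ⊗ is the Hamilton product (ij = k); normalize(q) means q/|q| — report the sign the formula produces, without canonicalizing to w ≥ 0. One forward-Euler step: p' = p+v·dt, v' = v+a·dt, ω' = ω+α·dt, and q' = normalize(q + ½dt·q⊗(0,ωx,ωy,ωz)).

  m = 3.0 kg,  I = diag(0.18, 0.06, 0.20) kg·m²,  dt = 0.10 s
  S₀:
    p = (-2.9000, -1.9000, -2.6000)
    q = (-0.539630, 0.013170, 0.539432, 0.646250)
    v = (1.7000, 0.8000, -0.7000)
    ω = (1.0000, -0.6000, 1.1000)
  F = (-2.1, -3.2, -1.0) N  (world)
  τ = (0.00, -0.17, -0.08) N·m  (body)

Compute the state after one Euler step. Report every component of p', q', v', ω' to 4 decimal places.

p' = (-2.7300, -1.8200, -2.6700)
q' = (-0.5579, 0.0351, 0.5853, 0.5873)
v' = (1.6300, 0.6933, -0.7333)
ω' = (1.0513, -0.8467, 1.0240)

new position p' = (-2.7300, -1.8200, -2.6700)
v' = v + a·dt = (1.6300, 0.6933, -0.7333)
(τ − ω×Iω)/I = (0.5133, -2.4667, -0.7600)
ω + α·dt = (1.0513, -0.8467, 1.0240)
q⊗(0,ω) = (-0.4003858, 0.4414952, 0.9555410, -1.1409270)
q + ½dt·q⊗(0,ω), renormalized = (-0.5579, 0.0351, 0.5853, 0.5873)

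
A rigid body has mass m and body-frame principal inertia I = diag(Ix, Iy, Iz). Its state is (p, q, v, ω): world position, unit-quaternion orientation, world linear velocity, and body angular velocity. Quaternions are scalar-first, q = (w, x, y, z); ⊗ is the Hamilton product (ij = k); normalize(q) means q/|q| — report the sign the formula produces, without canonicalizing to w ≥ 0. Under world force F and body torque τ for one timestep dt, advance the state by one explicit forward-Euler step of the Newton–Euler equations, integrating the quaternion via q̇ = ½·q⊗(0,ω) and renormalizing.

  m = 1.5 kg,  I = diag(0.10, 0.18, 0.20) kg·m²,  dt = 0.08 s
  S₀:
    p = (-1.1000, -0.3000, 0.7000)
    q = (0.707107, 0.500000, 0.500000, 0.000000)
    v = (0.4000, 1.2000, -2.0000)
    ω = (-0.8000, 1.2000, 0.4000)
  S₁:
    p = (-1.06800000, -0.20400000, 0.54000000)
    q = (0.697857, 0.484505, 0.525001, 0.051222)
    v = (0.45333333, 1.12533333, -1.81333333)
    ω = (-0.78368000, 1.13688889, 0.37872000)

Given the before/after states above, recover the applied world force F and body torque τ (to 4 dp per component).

F = (1.0000, -1.4000, 3.5000)
τ = (0.0300, -0.1100, -0.1300)

rate change Δω = (0.01632000, -0.06311111, -0.02128000)
precession coupling = (0.0096, 0.0320, -0.0768)
applied torque τ = (0.0300, -0.1100, -0.1300)
Δv = v₁−v₀ = (0.05333333, -0.07466667, 0.18666667)
F = m·Δv/dt = (1.0000, -1.4000, 3.5000)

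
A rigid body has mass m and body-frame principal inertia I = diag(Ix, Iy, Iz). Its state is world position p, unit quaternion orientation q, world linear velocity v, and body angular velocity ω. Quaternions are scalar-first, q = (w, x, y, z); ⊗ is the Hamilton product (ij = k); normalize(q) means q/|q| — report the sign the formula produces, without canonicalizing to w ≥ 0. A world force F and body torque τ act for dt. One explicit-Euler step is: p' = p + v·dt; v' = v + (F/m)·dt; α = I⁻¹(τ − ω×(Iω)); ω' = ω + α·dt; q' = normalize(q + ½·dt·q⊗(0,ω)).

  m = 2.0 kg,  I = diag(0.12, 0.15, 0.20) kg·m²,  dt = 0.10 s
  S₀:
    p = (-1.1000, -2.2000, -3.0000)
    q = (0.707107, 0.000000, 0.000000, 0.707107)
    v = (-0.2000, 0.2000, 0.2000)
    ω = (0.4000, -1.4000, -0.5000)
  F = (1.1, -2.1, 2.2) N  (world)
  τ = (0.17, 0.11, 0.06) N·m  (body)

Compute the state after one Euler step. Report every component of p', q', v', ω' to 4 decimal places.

α = I⁻¹(τ − ω×Iω) = (1.1250, 0.6267, 0.3840)
ω + α·dt = (0.5125, -1.3373, -0.4616)
Hamilton product q⊗(0,ω) = (0.3535535, 1.2727926, -0.7071070, -0.3535535)
q' = normalize(q + ½dt·q⊗(0,ω)) = (0.7226, 0.0635, -0.0353, 0.6874)
new position p' = (-1.1200, -2.1800, -2.9800)
new velocity v' = (-0.1450, 0.0950, 0.3100)

p' = (-1.1200, -2.1800, -2.9800)
q' = (0.7226, 0.0635, -0.0353, 0.6874)
v' = (-0.1450, 0.0950, 0.3100)
ω' = (0.5125, -1.3373, -0.4616)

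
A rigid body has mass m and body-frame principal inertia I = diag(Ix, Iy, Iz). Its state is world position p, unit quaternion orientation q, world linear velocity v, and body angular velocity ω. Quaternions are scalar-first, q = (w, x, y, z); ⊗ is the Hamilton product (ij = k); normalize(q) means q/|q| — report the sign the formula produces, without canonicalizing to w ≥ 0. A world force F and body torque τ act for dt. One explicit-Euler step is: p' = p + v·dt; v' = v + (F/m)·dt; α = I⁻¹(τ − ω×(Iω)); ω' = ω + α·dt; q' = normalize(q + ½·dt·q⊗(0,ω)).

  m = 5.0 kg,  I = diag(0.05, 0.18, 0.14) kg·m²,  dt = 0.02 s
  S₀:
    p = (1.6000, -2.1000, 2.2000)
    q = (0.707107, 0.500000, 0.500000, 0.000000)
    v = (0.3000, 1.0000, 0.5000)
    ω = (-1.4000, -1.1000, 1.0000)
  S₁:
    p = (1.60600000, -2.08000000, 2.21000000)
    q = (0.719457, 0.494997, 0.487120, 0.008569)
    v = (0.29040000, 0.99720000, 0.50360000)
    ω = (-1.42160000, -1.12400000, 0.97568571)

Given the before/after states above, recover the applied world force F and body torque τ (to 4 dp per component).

rate change Δω = (-0.02160000, -0.02400000, -0.02431429)
I·α + gyro = (-0.0100, -0.0900, 0.0300)
velocity change Δv = (-0.00960000, -0.00280000, 0.00360000)
F = m·Δv/dt = (-2.4000, -0.7000, 0.9000)

F = (-2.4000, -0.7000, 0.9000)
τ = (-0.0100, -0.0900, 0.0300)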